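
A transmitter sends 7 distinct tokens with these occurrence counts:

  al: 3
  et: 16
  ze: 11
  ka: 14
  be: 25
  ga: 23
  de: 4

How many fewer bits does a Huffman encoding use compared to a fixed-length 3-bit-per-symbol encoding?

41

Fixed-length: 3 bits × 96 symbols = 288 bits.
Huffman merges:
al(3) + de(4) → 7
7 + ze(11) → 18
ka(14) + et(16) → 30
18 + ga(23) → 41
be(25) + 30 → 55
41 + 55 → 96
Huffman total = 7 + 18 + 30 + 41 + 55 + 96 = 247 bits.
Saving = 288 − 247 = 41 bits.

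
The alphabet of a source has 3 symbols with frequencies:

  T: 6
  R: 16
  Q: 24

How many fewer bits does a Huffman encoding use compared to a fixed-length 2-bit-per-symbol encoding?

Fixed-length: 2 bits × 46 symbols = 92 bits.
Huffman merges:
T(6) + R(16) → 22
22 + Q(24) → 46
Huffman total = 22 + 46 = 68 bits.
Saving = 92 − 68 = 24 bits.

24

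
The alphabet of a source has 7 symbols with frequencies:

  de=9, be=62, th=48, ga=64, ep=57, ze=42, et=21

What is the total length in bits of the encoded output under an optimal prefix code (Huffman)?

813

Build the Huffman tree bottom-up:
merge de(9) and et(21): 30
merge 30 and ze(42): 72
merge th(48) and ep(57): 105
merge be(62) and ga(64): 126
merge 72 and 105: 177
merge 126 and 177: 303
Total encoded bits = sum of merged weights = 30 + 72 + 105 + 126 + 177 + 303 = 813.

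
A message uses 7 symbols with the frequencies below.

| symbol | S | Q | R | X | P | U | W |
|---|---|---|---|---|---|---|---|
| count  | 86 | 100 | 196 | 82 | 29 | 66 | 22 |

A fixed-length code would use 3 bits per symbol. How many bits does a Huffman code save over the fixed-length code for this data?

Fixed-length: 3 bits × 581 symbols = 1743 bits.
Huffman merges:
merge W(22) and P(29): 51
merge 51 and U(66): 117
merge X(82) and S(86): 168
merge Q(100) and 117: 217
merge 168 and R(196): 364
merge 217 and 364: 581
Huffman total = 51 + 117 + 168 + 217 + 364 + 581 = 1498 bits.
Saving = 1743 − 1498 = 245 bits.

245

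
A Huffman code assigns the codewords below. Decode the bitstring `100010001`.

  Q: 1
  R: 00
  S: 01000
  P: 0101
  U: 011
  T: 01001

Read left to right; each codeword is recognised as soon as it completes (prefix code):
  1→Q | 00→R | 01000→S | 1→Q
Decoded message: QRSQ

QRSQ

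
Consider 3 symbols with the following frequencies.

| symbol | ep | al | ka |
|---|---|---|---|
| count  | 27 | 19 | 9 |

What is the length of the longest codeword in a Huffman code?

2

Merge the two lowest-weight nodes at each step:
ka(9) + al(19) → 28
ep(27) + 28 → 55
Maximum depth reached is 2.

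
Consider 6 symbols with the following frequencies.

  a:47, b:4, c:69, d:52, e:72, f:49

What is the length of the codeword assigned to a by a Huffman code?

Repeatedly merge the two smallest:
combine b(4), a(47) → 51
combine f(49), 51 → 100
combine d(52), c(69) → 121
combine e(72), 100 → 172
combine 121, 172 → 293
a sits 4 levels below the root, so its codeword is 4 bits.

4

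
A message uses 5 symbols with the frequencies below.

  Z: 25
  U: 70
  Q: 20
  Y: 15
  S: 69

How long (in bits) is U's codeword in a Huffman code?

Repeatedly merge the two smallest:
combine Y(15), Q(20) → 35
combine Z(25), 35 → 60
combine 60, S(69) → 129
combine U(70), 129 → 199
U is merged only at the final step, so code length = 1.

1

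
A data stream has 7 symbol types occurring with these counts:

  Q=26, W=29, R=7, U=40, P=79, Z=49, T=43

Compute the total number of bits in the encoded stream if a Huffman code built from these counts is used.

724

Greedily combine the two least-frequent nodes:
merge R(7) and Q(26): 33
merge W(29) and 33: 62
merge U(40) and T(43): 83
merge Z(49) and 62: 111
merge P(79) and 83: 162
merge 111 and 162: 273
Total encoded bits = sum of merged weights = 33 + 62 + 83 + 111 + 162 + 273 = 724.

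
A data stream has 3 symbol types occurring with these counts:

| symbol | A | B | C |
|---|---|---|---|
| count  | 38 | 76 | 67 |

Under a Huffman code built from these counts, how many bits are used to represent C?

Repeatedly merge the two smallest:
merge A(38) and C(67): 105
merge B(76) and 105: 181
C sits 2 levels below the root, so its codeword is 2 bits.

2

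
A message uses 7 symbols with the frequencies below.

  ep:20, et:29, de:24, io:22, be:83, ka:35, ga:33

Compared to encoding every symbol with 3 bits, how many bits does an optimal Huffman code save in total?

83

Fixed-length: 3 bits × 246 symbols = 738 bits.
Huffman merges:
merge ep(20) and io(22): 42
merge de(24) and et(29): 53
merge ga(33) and ka(35): 68
merge 42 and 53: 95
merge 68 and be(83): 151
merge 95 and 151: 246
Huffman total = 42 + 53 + 68 + 95 + 151 + 246 = 655 bits.
Saving = 738 − 655 = 83 bits.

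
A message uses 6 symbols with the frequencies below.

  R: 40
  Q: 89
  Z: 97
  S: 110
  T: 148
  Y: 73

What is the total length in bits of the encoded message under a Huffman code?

1413

Build the Huffman tree bottom-up:
combine R(40), Y(73) → 113
combine Q(89), Z(97) → 186
combine S(110), 113 → 223
combine T(148), 186 → 334
combine 223, 334 → 557
Each symbol's bit-cost is frequency × depth; summing gives 1413 bits (equivalently 113 + 186 + 223 + 334 + 557).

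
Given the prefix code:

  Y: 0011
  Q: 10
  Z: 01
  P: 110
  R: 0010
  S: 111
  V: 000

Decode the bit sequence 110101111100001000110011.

Read left to right; each codeword is recognised as soon as it completes (prefix code):
  110→P | 10→Q | 111→S | 110→P | 000→V | 10→Q | 0011→Y | 0011→Y
Decoded message: PQSPVQYY

PQSPVQYY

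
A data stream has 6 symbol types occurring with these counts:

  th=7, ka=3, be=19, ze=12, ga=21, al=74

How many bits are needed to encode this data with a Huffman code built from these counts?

270

Build the Huffman tree bottom-up:
merge ka(3) and th(7): 10
merge 10 and ze(12): 22
merge be(19) and ga(21): 40
merge 22 and 40: 62
merge 62 and al(74): 136
Each symbol's bit-cost is frequency × depth; summing gives 270 bits (equivalently 10 + 22 + 40 + 62 + 136).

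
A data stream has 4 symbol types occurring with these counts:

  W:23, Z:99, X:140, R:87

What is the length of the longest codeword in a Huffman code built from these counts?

3

Merge the two lowest-weight nodes at each step:
combine W(23), R(87) → 110
combine Z(99), 110 → 209
combine X(140), 209 → 349
The rarest symbols sit at the bottom; the longest codeword is 3 bits.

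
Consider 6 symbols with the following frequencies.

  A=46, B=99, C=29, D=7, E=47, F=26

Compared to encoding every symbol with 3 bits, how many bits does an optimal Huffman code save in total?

Fixed-length: 3 bits × 254 symbols = 762 bits.
Huffman merges:
combine D(7), F(26) → 33
combine C(29), 33 → 62
combine A(46), E(47) → 93
combine 62, 93 → 155
combine B(99), 155 → 254
Huffman total = 33 + 62 + 93 + 155 + 254 = 597 bits.
Saving = 762 − 597 = 165 bits.

165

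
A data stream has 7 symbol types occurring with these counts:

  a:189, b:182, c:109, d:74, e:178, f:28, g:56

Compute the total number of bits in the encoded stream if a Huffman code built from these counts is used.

Greedily combine the two least-frequent nodes:
f(28) + g(56) → 84
d(74) + 84 → 158
c(109) + 158 → 267
e(178) + b(182) → 360
a(189) + 267 → 456
360 + 456 → 816
The encoded length is the sum of every internal node's weight: 84 + 158 + 267 + 360 + 456 + 816 = 2141 bits.

2141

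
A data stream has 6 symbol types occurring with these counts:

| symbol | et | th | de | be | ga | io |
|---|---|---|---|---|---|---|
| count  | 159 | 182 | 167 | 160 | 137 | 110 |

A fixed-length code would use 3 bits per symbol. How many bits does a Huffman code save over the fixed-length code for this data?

Fixed-length: 3 bits × 915 symbols = 2745 bits.
Huffman merges:
io(110) + ga(137) → 247
et(159) + be(160) → 319
de(167) + th(182) → 349
247 + 319 → 566
349 + 566 → 915
Huffman total = 247 + 319 + 349 + 566 + 915 = 2396 bits.
Saving = 2745 − 2396 = 349 bits.

349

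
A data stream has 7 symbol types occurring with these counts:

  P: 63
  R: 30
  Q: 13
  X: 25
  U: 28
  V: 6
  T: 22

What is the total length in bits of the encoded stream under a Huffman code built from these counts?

487

Build the Huffman tree bottom-up:
merge V(6) and Q(13): 19
merge 19 and T(22): 41
merge X(25) and U(28): 53
merge R(30) and 41: 71
merge 53 and P(63): 116
merge 71 and 116: 187
Each symbol's bit-cost is frequency × depth; summing gives 487 bits (equivalently 19 + 41 + 53 + 71 + 116 + 187).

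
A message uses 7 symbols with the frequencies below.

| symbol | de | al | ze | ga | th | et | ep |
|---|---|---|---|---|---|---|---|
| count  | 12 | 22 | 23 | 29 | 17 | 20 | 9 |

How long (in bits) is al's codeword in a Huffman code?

Build the tree from the bottom:
merge ep(9) and de(12): 21
merge th(17) and et(20): 37
merge 21 and al(22): 43
merge ze(23) and ga(29): 52
merge 37 and 43: 80
merge 52 and 80: 132
al sits 3 levels below the root, so its codeword is 3 bits.

3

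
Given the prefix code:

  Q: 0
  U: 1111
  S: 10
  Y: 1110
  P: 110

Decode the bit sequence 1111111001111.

Read left to right; each codeword is recognised as soon as it completes (prefix code):
  1111→U | 1110→Y | 0→Q | 1111→U
Decoded message: UYQU

UYQU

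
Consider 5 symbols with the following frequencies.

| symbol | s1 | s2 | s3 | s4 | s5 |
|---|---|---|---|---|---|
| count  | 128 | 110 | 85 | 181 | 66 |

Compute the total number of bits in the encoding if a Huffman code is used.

Merge the two smallest weights repeatedly:
merge s5(66) and s3(85): 151
merge s2(110) and s1(128): 238
merge 151 and s4(181): 332
merge 238 and 332: 570
Total encoded bits = sum of merged weights = 151 + 238 + 332 + 570 = 1291.

1291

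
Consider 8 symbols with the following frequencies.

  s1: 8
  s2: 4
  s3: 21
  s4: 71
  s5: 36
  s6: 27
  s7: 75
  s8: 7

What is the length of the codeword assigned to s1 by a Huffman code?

Build the tree from the bottom:
combine s2(4), s8(7) → 11
combine s1(8), 11 → 19
combine 19, s3(21) → 40
combine s6(27), s5(36) → 63
combine 40, 63 → 103
combine s4(71), s7(75) → 146
combine 103, 146 → 249
s1 sits 4 levels below the root, so its codeword is 4 bits.

4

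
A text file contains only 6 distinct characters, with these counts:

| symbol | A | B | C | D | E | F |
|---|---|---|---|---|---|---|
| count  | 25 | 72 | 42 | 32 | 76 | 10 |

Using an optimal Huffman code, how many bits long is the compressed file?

616

Merge the two smallest weights repeatedly:
combine F(10), A(25) → 35
combine D(32), 35 → 67
combine C(42), 67 → 109
combine B(72), E(76) → 148
combine 109, 148 → 257
Total encoded bits = sum of merged weights = 35 + 67 + 109 + 148 + 257 = 616.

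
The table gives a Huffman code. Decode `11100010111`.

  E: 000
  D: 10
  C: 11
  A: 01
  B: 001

Read left to right; each codeword is recognised as soon as it completes (prefix code):
  11→C | 10→D | 001→B | 01→A | 11→C
Decoded message: CDBAC

CDBAC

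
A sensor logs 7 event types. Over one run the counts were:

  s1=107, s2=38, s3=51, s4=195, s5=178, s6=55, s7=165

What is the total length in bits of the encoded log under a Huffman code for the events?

2062

Greedily combine the two least-frequent nodes:
s2(38) + s3(51) → 89
s6(55) + 89 → 144
s1(107) + 144 → 251
s7(165) + s5(178) → 343
s4(195) + 251 → 446
343 + 446 → 789
The encoded length is the sum of every internal node's weight: 89 + 144 + 251 + 343 + 446 + 789 = 2062 bits.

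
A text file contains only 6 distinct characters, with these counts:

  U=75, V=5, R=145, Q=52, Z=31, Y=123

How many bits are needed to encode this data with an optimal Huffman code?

Merge the two smallest weights repeatedly:
merge V(5) and Z(31): 36
merge 36 and Q(52): 88
merge U(75) and 88: 163
merge Y(123) and R(145): 268
merge 163 and 268: 431
Total encoded bits = sum of merged weights = 36 + 88 + 163 + 268 + 431 = 986.

986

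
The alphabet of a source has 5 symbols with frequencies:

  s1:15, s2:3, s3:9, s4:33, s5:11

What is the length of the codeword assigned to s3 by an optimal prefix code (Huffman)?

4

Repeatedly merge the two smallest:
combine s2(3), s3(9) → 12
combine s5(11), 12 → 23
combine s1(15), 23 → 38
combine s4(33), 38 → 71
s3's leaf is at depth 4, giving a 4-bit codeword.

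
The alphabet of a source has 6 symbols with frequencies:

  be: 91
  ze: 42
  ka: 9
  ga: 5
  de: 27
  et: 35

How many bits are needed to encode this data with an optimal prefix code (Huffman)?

Merge the two smallest weights repeatedly:
combine ga(5), ka(9) → 14
combine 14, de(27) → 41
combine et(35), 41 → 76
combine ze(42), 76 → 118
combine be(91), 118 → 209
The encoded length is the sum of every internal node's weight: 14 + 41 + 76 + 118 + 209 = 458 bits.

458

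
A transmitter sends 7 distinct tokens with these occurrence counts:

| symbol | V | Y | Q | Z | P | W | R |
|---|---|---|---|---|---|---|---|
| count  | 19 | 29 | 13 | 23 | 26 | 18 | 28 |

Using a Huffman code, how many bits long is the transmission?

Merge the two smallest weights repeatedly:
combine Q(13), W(18) → 31
combine V(19), Z(23) → 42
combine P(26), R(28) → 54
combine Y(29), 31 → 60
combine 42, 54 → 96
combine 60, 96 → 156
The encoded length is the sum of every internal node's weight: 31 + 42 + 54 + 60 + 96 + 156 = 439 bits.

439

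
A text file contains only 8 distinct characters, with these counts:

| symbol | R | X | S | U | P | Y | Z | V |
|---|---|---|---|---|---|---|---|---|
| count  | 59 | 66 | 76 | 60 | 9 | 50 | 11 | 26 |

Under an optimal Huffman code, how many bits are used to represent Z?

Build the tree from the bottom:
P(9) + Z(11) → 20
20 + V(26) → 46
46 + Y(50) → 96
R(59) + U(60) → 119
X(66) + S(76) → 142
96 + 119 → 215
142 + 215 → 357
The subtree containing Z is merged 5 times, so code length = 5.

5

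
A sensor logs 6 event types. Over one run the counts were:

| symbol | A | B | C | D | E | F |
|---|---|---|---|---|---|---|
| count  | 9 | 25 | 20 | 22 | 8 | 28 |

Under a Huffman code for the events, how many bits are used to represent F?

2

Build the tree from the bottom:
merge E(8) and A(9): 17
merge 17 and C(20): 37
merge D(22) and B(25): 47
merge F(28) and 37: 65
merge 47 and 65: 112
The subtree containing F is merged 2 times, so code length = 2.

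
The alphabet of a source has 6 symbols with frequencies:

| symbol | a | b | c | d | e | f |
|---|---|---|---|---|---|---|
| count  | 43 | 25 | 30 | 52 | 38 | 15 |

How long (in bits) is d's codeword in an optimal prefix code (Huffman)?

2

Repeatedly merge the two smallest:
combine f(15), b(25) → 40
combine c(30), e(38) → 68
combine 40, a(43) → 83
combine d(52), 68 → 120
combine 83, 120 → 203
d's leaf is at depth 2, giving a 2-bit codeword.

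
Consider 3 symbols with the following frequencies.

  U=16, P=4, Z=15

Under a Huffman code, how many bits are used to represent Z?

2

Huffman merges, smallest pair first:
combine P(4), Z(15) → 19
combine U(16), 19 → 35
Z's leaf is at depth 2, giving a 2-bit codeword.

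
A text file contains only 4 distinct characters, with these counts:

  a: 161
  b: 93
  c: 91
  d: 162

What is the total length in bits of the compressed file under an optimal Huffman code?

1014

Greedily combine the two least-frequent nodes:
c(91) + b(93) → 184
a(161) + d(162) → 323
184 + 323 → 507
The encoded length is the sum of every internal node's weight: 184 + 323 + 507 = 1014 bits.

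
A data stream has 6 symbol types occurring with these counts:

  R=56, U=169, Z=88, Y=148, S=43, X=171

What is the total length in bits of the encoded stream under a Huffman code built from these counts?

Merge the two smallest weights repeatedly:
merge S(43) and R(56): 99
merge Z(88) and 99: 187
merge Y(148) and U(169): 317
merge X(171) and 187: 358
merge 317 and 358: 675
The encoded length is the sum of every internal node's weight: 99 + 187 + 317 + 358 + 675 = 1636 bits.

1636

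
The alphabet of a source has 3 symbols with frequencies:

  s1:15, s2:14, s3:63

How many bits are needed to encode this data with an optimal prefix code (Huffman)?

121

Greedily combine the two least-frequent nodes:
merge s2(14) and s1(15): 29
merge 29 and s3(63): 92
Total encoded bits = sum of merged weights = 29 + 92 = 121.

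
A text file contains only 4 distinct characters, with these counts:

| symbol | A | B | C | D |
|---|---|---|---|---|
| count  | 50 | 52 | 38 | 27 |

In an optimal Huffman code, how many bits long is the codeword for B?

2

Huffman merges, smallest pair first:
merge D(27) and C(38): 65
merge A(50) and B(52): 102
merge 65 and 102: 167
B's leaf is at depth 2, giving a 2-bit codeword.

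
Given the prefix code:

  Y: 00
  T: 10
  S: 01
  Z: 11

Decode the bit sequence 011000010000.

STYSYY

Read left to right; each codeword is recognised as soon as it completes (prefix code):
  01→S | 10→T | 00→Y | 01→S | 00→Y | 00→Y
Decoded message: STYSYY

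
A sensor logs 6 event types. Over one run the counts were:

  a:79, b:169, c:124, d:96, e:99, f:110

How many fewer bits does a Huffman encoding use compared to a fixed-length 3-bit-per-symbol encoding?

Fixed-length: 3 bits × 677 symbols = 2031 bits.
Huffman merges:
a(79) + d(96) → 175
e(99) + f(110) → 209
c(124) + b(169) → 293
175 + 209 → 384
293 + 384 → 677
Huffman total = 175 + 209 + 293 + 384 + 677 = 1738 bits.
Saving = 2031 − 1738 = 293 bits.

293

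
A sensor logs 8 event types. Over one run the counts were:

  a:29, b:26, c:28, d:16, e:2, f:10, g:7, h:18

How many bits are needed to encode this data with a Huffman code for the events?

379

Build the Huffman tree bottom-up:
e(2) + g(7) → 9
9 + f(10) → 19
d(16) + h(18) → 34
19 + b(26) → 45
c(28) + a(29) → 57
34 + 45 → 79
57 + 79 → 136
Total encoded bits = sum of merged weights = 9 + 19 + 34 + 45 + 57 + 79 + 136 = 379.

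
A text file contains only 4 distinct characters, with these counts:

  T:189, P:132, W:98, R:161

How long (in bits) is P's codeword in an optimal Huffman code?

2

Huffman merges, smallest pair first:
merge W(98) and P(132): 230
merge R(161) and T(189): 350
merge 230 and 350: 580
The subtree containing P is merged 2 times, so code length = 2.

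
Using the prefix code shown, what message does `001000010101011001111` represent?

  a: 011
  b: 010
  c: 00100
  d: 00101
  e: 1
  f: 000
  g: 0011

cdbeegee

Read left to right; each codeword is recognised as soon as it completes (prefix code):
  00100→c | 00101→d | 010→b | 1→e | 1→e | 0011→g | 1→e | 1→e
Decoded message: cdbeegee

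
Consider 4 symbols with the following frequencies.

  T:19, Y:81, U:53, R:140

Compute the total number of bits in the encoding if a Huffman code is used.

Build the Huffman tree bottom-up:
merge T(19) and U(53): 72
merge 72 and Y(81): 153
merge R(140) and 153: 293
The encoded length is the sum of every internal node's weight: 72 + 153 + 293 = 518 bits.

518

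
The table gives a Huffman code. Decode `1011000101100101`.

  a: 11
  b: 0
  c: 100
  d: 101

dcbdcd

Read left to right; each codeword is recognised as soon as it completes (prefix code):
  101→d | 100→c | 0→b | 101→d | 100→c | 101→d
Decoded message: dcbdcd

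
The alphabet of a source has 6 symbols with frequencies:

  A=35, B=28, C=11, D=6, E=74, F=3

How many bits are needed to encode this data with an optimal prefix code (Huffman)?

Merge the two smallest weights repeatedly:
F(3) + D(6) → 9
9 + C(11) → 20
20 + B(28) → 48
A(35) + 48 → 83
E(74) + 83 → 157
Total encoded bits = sum of merged weights = 9 + 20 + 48 + 83 + 157 = 317.

317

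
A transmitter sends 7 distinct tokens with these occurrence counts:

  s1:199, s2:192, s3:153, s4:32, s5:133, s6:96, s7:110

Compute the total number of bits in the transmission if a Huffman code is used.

2482

Build the Huffman tree bottom-up:
combine s4(32), s6(96) → 128
combine s7(110), 128 → 238
combine s5(133), s3(153) → 286
combine s2(192), s1(199) → 391
combine 238, 286 → 524
combine 391, 524 → 915
Total encoded bits = sum of merged weights = 128 + 238 + 286 + 391 + 524 + 915 = 2482.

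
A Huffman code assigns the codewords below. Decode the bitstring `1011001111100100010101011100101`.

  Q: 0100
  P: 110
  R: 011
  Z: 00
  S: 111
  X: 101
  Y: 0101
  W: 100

XWSPQYYPY

Read left to right; each codeword is recognised as soon as it completes (prefix code):
  101→X | 100→W | 111→S | 110→P | 0100→Q | 0101→Y | 0101→Y | 110→P | 0101→Y
Decoded message: XWSPQYYPY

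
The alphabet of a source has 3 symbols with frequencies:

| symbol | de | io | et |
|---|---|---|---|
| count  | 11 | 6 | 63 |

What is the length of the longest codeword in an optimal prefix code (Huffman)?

Merge the two lowest-weight nodes at each step:
merge io(6) and de(11): 17
merge 17 and et(63): 80
The rarest symbols sit at the bottom; the longest codeword is 2 bits.

2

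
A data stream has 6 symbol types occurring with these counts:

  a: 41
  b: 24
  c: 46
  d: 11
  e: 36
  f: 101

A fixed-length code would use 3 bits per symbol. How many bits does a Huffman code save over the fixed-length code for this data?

Fixed-length: 3 bits × 259 symbols = 777 bits.
Huffman merges:
merge d(11) and b(24): 35
merge 35 and e(36): 71
merge a(41) and c(46): 87
merge 71 and 87: 158
merge f(101) and 158: 259
Huffman total = 35 + 71 + 87 + 158 + 259 = 610 bits.
Saving = 777 − 610 = 167 bits.

167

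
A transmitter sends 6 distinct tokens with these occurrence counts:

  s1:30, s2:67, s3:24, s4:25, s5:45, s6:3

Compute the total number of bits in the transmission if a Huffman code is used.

Merge the two smallest weights repeatedly:
s6(3) + s3(24) → 27
s4(25) + 27 → 52
s1(30) + s5(45) → 75
52 + s2(67) → 119
75 + 119 → 194
The encoded length is the sum of every internal node's weight: 27 + 52 + 75 + 119 + 194 = 467 bits.

467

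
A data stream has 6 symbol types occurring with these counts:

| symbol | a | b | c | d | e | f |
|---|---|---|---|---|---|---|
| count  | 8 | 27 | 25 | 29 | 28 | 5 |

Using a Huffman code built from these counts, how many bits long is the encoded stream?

295

Build the Huffman tree bottom-up:
combine f(5), a(8) → 13
combine 13, c(25) → 38
combine b(27), e(28) → 55
combine d(29), 38 → 67
combine 55, 67 → 122
The encoded length is the sum of every internal node's weight: 13 + 38 + 55 + 67 + 122 = 295 bits.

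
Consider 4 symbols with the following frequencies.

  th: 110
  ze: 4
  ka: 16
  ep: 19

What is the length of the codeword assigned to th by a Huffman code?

Repeatedly merge the two smallest:
ze(4) + ka(16) → 20
ep(19) + 20 → 39
39 + th(110) → 149
th sits one level below the root: a 1-bit codeword.

1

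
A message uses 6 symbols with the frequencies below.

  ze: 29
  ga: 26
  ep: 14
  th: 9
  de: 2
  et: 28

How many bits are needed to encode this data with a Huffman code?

252

Build the Huffman tree bottom-up:
de(2) + th(9) → 11
11 + ep(14) → 25
25 + ga(26) → 51
et(28) + ze(29) → 57
51 + 57 → 108
The encoded length is the sum of every internal node's weight: 11 + 25 + 51 + 57 + 108 = 252 bits.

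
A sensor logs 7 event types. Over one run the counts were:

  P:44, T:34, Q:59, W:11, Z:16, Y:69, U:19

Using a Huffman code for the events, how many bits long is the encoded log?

Merge the two smallest weights repeatedly:
merge W(11) and Z(16): 27
merge U(19) and 27: 46
merge T(34) and P(44): 78
merge 46 and Q(59): 105
merge Y(69) and 78: 147
merge 105 and 147: 252
Each symbol's bit-cost is frequency × depth; summing gives 655 bits (equivalently 27 + 46 + 78 + 105 + 147 + 252).

655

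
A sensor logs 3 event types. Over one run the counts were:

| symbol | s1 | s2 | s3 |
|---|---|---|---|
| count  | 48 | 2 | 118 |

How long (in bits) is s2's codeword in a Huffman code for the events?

Huffman merges, smallest pair first:
s2(2) + s1(48) → 50
50 + s3(118) → 168
s2 sits 2 levels below the root, so its codeword is 2 bits.

2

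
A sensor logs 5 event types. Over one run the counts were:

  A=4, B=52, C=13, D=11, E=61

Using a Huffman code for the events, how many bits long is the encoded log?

Greedily combine the two least-frequent nodes:
combine A(4), D(11) → 15
combine C(13), 15 → 28
combine 28, B(52) → 80
combine E(61), 80 → 141
The encoded length is the sum of every internal node's weight: 15 + 28 + 80 + 141 = 264 bits.

264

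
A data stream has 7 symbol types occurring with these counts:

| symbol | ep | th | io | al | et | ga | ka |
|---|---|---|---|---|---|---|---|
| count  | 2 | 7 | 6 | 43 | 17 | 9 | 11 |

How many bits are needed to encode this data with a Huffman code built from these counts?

222

Build the Huffman tree bottom-up:
ep(2) + io(6) → 8
th(7) + 8 → 15
ga(9) + ka(11) → 20
15 + et(17) → 32
20 + 32 → 52
al(43) + 52 → 95
Total encoded bits = sum of merged weights = 8 + 15 + 20 + 32 + 52 + 95 = 222.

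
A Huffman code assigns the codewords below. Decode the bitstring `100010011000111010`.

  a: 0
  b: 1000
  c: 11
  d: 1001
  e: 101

bdbcea

Read left to right; each codeword is recognised as soon as it completes (prefix code):
  1000→b | 1001→d | 1000→b | 11→c | 101→e | 0→a
Decoded message: bdbcea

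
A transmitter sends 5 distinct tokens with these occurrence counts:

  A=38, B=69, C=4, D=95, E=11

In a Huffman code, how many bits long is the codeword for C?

4

Huffman merges, smallest pair first:
combine C(4), E(11) → 15
combine 15, A(38) → 53
combine 53, B(69) → 122
combine D(95), 122 → 217
The subtree containing C is merged 4 times, so code length = 4.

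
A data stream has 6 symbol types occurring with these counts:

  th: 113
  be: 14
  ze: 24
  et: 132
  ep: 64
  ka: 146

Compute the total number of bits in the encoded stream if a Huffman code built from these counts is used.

Build the Huffman tree bottom-up:
be(14) + ze(24) → 38
38 + ep(64) → 102
102 + th(113) → 215
et(132) + ka(146) → 278
215 + 278 → 493
Total encoded bits = sum of merged weights = 38 + 102 + 215 + 278 + 493 = 1126.

1126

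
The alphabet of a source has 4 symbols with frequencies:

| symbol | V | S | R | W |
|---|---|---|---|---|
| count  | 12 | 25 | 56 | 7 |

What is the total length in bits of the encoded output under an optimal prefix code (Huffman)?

Greedily combine the two least-frequent nodes:
W(7) + V(12) → 19
19 + S(25) → 44
44 + R(56) → 100
The encoded length is the sum of every internal node's weight: 19 + 44 + 100 = 163 bits.

163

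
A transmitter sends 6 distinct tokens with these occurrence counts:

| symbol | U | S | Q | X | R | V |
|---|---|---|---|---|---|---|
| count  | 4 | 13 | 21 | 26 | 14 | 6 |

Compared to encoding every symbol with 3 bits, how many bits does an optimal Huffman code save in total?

51

Fixed-length: 3 bits × 84 symbols = 252 bits.
Huffman merges:
combine U(4), V(6) → 10
combine 10, S(13) → 23
combine R(14), Q(21) → 35
combine 23, X(26) → 49
combine 35, 49 → 84
Huffman total = 10 + 23 + 35 + 49 + 84 = 201 bits.
Saving = 252 − 201 = 51 bits.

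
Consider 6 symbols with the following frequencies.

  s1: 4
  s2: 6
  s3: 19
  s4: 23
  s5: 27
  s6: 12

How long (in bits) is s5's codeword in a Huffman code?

Huffman merges, smallest pair first:
s1(4) + s2(6) → 10
10 + s6(12) → 22
s3(19) + 22 → 41
s4(23) + s5(27) → 50
41 + 50 → 91
s5's leaf is at depth 2, giving a 2-bit codeword.

2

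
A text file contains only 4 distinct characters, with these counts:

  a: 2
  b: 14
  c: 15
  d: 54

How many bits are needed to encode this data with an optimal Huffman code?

132

Build the Huffman tree bottom-up:
merge a(2) and b(14): 16
merge c(15) and 16: 31
merge 31 and d(54): 85
Each symbol's bit-cost is frequency × depth; summing gives 132 bits (equivalently 16 + 31 + 85).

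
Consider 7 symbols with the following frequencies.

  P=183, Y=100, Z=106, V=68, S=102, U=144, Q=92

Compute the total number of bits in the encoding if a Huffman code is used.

2202

Build the Huffman tree bottom-up:
merge V(68) and Q(92): 160
merge Y(100) and S(102): 202
merge Z(106) and U(144): 250
merge 160 and P(183): 343
merge 202 and 250: 452
merge 343 and 452: 795
Total encoded bits = sum of merged weights = 160 + 202 + 250 + 343 + 452 + 795 = 2202.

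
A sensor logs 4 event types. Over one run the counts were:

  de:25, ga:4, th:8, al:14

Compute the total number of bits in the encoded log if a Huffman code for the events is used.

89

Build the Huffman tree bottom-up:
combine ga(4), th(8) → 12
combine 12, al(14) → 26
combine de(25), 26 → 51
The encoded length is the sum of every internal node's weight: 12 + 26 + 51 = 89 bits.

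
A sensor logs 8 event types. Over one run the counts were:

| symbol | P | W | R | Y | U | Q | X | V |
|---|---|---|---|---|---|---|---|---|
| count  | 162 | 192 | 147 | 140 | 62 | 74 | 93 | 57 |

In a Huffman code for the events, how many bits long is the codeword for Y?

Huffman merges, smallest pair first:
V(57) + U(62) → 119
Q(74) + X(93) → 167
119 + Y(140) → 259
R(147) + P(162) → 309
167 + W(192) → 359
259 + 309 → 568
359 + 568 → 927
Y sits 3 levels below the root, so its codeword is 3 bits.

3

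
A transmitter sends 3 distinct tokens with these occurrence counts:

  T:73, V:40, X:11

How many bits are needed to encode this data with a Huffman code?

175

Build the Huffman tree bottom-up:
merge X(11) and V(40): 51
merge 51 and T(73): 124
The encoded length is the sum of every internal node's weight: 51 + 124 = 175 bits.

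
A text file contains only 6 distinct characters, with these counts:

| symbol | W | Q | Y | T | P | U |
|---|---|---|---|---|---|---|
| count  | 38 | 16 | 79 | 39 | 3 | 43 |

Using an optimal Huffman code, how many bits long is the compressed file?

Build the Huffman tree bottom-up:
combine P(3), Q(16) → 19
combine 19, W(38) → 57
combine T(39), U(43) → 82
combine 57, Y(79) → 136
combine 82, 136 → 218
The encoded length is the sum of every internal node's weight: 19 + 57 + 82 + 136 + 218 = 512 bits.

512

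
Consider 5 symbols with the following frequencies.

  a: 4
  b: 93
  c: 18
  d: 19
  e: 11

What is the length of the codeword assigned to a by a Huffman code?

Repeatedly merge the two smallest:
merge a(4) and e(11): 15
merge 15 and c(18): 33
merge d(19) and 33: 52
merge 52 and b(93): 145
The subtree containing a is merged 4 times, so code length = 4.

4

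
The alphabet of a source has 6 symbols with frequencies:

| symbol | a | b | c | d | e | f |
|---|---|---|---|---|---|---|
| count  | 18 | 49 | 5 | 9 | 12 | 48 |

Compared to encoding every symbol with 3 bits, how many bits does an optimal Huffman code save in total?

Fixed-length: 3 bits × 141 symbols = 423 bits.
Huffman merges:
combine c(5), d(9) → 14
combine e(12), 14 → 26
combine a(18), 26 → 44
combine 44, f(48) → 92
combine b(49), 92 → 141
Huffman total = 14 + 26 + 44 + 92 + 141 = 317 bits.
Saving = 423 − 317 = 106 bits.

106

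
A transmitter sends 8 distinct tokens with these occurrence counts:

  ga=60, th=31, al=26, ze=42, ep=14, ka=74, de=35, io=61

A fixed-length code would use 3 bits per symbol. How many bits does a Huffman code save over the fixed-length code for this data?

Fixed-length: 3 bits × 343 symbols = 1029 bits.
Huffman merges:
combine ep(14), al(26) → 40
combine th(31), de(35) → 66
combine 40, ze(42) → 82
combine ga(60), io(61) → 121
combine 66, ka(74) → 140
combine 82, 121 → 203
combine 140, 203 → 343
Huffman total = 40 + 66 + 82 + 121 + 140 + 203 + 343 = 995 bits.
Saving = 1029 − 995 = 34 bits.

34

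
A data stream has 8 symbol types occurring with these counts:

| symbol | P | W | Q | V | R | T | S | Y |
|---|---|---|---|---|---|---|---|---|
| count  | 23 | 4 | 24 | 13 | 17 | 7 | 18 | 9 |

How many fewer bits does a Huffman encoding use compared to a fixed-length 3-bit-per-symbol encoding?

Fixed-length: 3 bits × 115 symbols = 345 bits.
Huffman merges:
W(4) + T(7) → 11
Y(9) + 11 → 20
V(13) + R(17) → 30
S(18) + 20 → 38
P(23) + Q(24) → 47
30 + 38 → 68
47 + 68 → 115
Huffman total = 11 + 20 + 30 + 38 + 47 + 68 + 115 = 329 bits.
Saving = 345 − 329 = 16 bits.

16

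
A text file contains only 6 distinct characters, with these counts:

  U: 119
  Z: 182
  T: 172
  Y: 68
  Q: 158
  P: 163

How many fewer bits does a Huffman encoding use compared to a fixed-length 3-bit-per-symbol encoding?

Fixed-length: 3 bits × 862 symbols = 2586 bits.
Huffman merges:
merge Y(68) and U(119): 187
merge Q(158) and P(163): 321
merge T(172) and Z(182): 354
merge 187 and 321: 508
merge 354 and 508: 862
Huffman total = 187 + 321 + 354 + 508 + 862 = 2232 bits.
Saving = 2586 − 2232 = 354 bits.

354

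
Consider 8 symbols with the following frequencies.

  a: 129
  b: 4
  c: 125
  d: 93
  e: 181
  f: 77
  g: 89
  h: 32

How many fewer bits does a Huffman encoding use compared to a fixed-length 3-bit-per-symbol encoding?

Fixed-length: 3 bits × 730 symbols = 2190 bits.
Huffman merges:
b(4) + h(32) → 36
36 + f(77) → 113
g(89) + d(93) → 182
113 + c(125) → 238
a(129) + e(181) → 310
182 + 238 → 420
310 + 420 → 730
Huffman total = 36 + 113 + 182 + 238 + 310 + 420 + 730 = 2029 bits.
Saving = 2190 − 2029 = 161 bits.

161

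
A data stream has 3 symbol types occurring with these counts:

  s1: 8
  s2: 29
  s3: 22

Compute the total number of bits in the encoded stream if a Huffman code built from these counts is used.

Greedily combine the two least-frequent nodes:
merge s1(8) and s3(22): 30
merge s2(29) and 30: 59
Each symbol's bit-cost is frequency × depth; summing gives 89 bits (equivalently 30 + 59).

89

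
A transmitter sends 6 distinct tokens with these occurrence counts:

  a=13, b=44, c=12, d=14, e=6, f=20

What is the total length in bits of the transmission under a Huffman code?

Greedily combine the two least-frequent nodes:
merge e(6) and c(12): 18
merge a(13) and d(14): 27
merge 18 and f(20): 38
merge 27 and 38: 65
merge b(44) and 65: 109
Total encoded bits = sum of merged weights = 18 + 27 + 38 + 65 + 109 = 257.

257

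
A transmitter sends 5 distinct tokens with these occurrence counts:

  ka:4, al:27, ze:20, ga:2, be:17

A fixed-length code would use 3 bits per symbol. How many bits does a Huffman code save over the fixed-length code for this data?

Fixed-length: 3 bits × 70 symbols = 210 bits.
Huffman merges:
ga(2) + ka(4) → 6
6 + be(17) → 23
ze(20) + 23 → 43
al(27) + 43 → 70
Huffman total = 6 + 23 + 43 + 70 = 142 bits.
Saving = 210 − 142 = 68 bits.

68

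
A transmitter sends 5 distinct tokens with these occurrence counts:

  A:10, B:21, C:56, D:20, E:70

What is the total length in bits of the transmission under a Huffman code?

Merge the two smallest weights repeatedly:
merge A(10) and D(20): 30
merge B(21) and 30: 51
merge 51 and C(56): 107
merge E(70) and 107: 177
Each symbol's bit-cost is frequency × depth; summing gives 365 bits (equivalently 30 + 51 + 107 + 177).

365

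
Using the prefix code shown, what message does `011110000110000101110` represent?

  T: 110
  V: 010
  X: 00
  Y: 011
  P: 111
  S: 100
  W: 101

Read left to right; each codeword is recognised as soon as it completes (prefix code):
  011→Y | 110→T | 00→X | 011→Y | 00→X | 00→X | 101→W | 110→T
Decoded message: YTXYXXWT

YTXYXXWT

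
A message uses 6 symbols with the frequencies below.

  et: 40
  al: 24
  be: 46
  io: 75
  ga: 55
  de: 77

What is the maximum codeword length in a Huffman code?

Merge the two lowest-weight nodes at each step:
combine al(24), et(40) → 64
combine be(46), ga(55) → 101
combine 64, io(75) → 139
combine de(77), 101 → 178
combine 139, 178 → 317
Maximum depth reached is 3.

3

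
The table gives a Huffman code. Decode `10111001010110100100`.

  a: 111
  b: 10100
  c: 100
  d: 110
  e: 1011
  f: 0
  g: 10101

ecgbc

Read left to right; each codeword is recognised as soon as it completes (prefix code):
  1011→e | 100→c | 10101→g | 10100→b | 100→c
Decoded message: ecgbc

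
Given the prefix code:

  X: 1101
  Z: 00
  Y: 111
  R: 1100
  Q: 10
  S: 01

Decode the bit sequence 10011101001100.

Read left to right; each codeword is recognised as soon as it completes (prefix code):
  10→Q | 01→S | 1101→X | 00→Z | 1100→R
Decoded message: QSXZR

QSXZR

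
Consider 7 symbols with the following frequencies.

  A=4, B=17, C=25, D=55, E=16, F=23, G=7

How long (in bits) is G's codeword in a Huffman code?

Repeatedly merge the two smallest:
A(4) + G(7) → 11
11 + E(16) → 27
B(17) + F(23) → 40
C(25) + 27 → 52
40 + 52 → 92
D(55) + 92 → 147
G sits 5 levels below the root, so its codeword is 5 bits.

5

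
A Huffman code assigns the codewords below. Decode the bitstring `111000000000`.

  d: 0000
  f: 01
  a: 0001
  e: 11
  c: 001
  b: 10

ebdd

Read left to right; each codeword is recognised as soon as it completes (prefix code):
  11→e | 10→b | 0000→d | 0000→d
Decoded message: ebdd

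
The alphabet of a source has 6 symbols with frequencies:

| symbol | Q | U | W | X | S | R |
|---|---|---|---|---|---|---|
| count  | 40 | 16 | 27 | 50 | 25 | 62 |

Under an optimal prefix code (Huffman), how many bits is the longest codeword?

3

Merge the two lowest-weight nodes at each step:
combine U(16), S(25) → 41
combine W(27), Q(40) → 67
combine 41, X(50) → 91
combine R(62), 67 → 129
combine 91, 129 → 220
The rarest symbols sit at the bottom; the longest codeword is 3 bits.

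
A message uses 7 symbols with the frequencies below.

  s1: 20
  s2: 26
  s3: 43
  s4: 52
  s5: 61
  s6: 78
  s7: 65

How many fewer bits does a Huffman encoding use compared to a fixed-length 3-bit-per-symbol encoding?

97

Fixed-length: 3 bits × 345 symbols = 1035 bits.
Huffman merges:
merge s1(20) and s2(26): 46
merge s3(43) and 46: 89
merge s4(52) and s5(61): 113
merge s7(65) and s6(78): 143
merge 89 and 113: 202
merge 143 and 202: 345
Huffman total = 46 + 89 + 113 + 143 + 202 + 345 = 938 bits.
Saving = 1035 − 938 = 97 bits.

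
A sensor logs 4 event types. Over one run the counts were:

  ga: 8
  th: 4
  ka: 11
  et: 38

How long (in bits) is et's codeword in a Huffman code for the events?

Huffman merges, smallest pair first:
th(4) + ga(8) → 12
ka(11) + 12 → 23
23 + et(38) → 61
et is a child of the root — depth 1, so its codeword is a single bit.

1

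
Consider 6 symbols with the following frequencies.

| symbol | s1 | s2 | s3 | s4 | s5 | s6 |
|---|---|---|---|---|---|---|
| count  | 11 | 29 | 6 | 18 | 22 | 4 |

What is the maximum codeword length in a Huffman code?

4

Merge the two lowest-weight nodes at each step:
s6(4) + s3(6) → 10
10 + s1(11) → 21
s4(18) + 21 → 39
s5(22) + s2(29) → 51
39 + 51 → 90
The rarest symbols sit at the bottom; the longest codeword is 4 bits.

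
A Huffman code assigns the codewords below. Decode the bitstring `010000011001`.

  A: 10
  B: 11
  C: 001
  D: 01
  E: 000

Read left to right; each codeword is recognised as soon as it completes (prefix code):
  01→D | 000→E | 001→C | 10→A | 01→D
Decoded message: DECAD

DECAD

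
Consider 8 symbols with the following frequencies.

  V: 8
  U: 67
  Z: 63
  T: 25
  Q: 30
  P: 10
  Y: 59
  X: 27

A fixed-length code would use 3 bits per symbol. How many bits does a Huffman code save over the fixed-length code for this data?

Fixed-length: 3 bits × 289 symbols = 867 bits.
Huffman merges:
merge V(8) and P(10): 18
merge 18 and T(25): 43
merge X(27) and Q(30): 57
merge 43 and 57: 100
merge Y(59) and Z(63): 122
merge U(67) and 100: 167
merge 122 and 167: 289
Huffman total = 18 + 43 + 57 + 100 + 122 + 167 + 289 = 796 bits.
Saving = 867 − 796 = 71 bits.

71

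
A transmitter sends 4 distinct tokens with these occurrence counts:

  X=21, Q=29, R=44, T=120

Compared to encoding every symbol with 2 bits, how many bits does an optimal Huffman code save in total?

Fixed-length: 2 bits × 214 symbols = 428 bits.
Huffman merges:
merge X(21) and Q(29): 50
merge R(44) and 50: 94
merge 94 and T(120): 214
Huffman total = 50 + 94 + 214 = 358 bits.
Saving = 428 − 358 = 70 bits.

70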